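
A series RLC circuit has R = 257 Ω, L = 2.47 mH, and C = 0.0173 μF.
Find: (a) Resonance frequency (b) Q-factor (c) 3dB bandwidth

Step 1 — Resonance: ω₀ = 1/√(LC) = 1/√(0.00247·1.73e-08) = 1.53e+05 rad/s.
Step 2 — f₀ = ω₀/(2π) = 2.435e+04 Hz.
Step 3 — Series Q: Q = ω₀L/R = 1.53e+05·0.00247/257 = 1.47.
Step 4 — Bandwidth: Δω = ω₀/Q = 1.04e+05 rad/s; BW = Δω/(2π) = 1.656e+04 Hz.

(a) f₀ = 2.435e+04 Hz  (b) Q = 1.47  (c) BW = 1.656e+04 Hz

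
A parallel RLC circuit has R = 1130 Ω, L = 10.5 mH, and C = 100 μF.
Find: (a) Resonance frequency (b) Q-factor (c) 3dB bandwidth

Step 1 — Resonance: ω₀ = 1/√(LC) = 1/√(0.0105·0.0001) = 975.9 rad/s.
Step 2 — f₀ = ω₀/(2π) = 155.3 Hz.
Step 3 — Parallel Q: Q = R/(ω₀L) = 1130/(975.9·0.0105) = 110.3.
Step 4 — Bandwidth: Δω = ω₀/Q = 8.85 rad/s; BW = Δω/(2π) = 1.408 Hz.

(a) f₀ = 155.3 Hz  (b) Q = 110.3  (c) BW = 1.408 Hz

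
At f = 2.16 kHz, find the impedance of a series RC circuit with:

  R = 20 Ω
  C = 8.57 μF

Step 1 — Angular frequency: ω = 2π·f = 2π·2160 = 1.357e+04 rad/s.
Step 2 — Component impedances:
  R: Z = R = 20 Ω
  C: Z = 1/(jωC) = -j/(ω·C) = 0 - j8.598 Ω
Step 3 — Series combination: Z_total = R + C = 20 - j8.598 Ω = 21.77∠-23.3° Ω.

Z = 20 - j8.598 Ω = 21.77∠-23.3° Ω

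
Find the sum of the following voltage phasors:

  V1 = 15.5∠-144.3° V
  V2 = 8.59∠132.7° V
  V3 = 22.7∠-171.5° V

Step 1 — Convert each phasor to rectangular form:
  V1 = 15.5·(cos(-144.3°) + j·sin(-144.3°)) = -12.59 - j9.045 V
  V2 = 8.59·(cos(132.7°) + j·sin(132.7°)) = -5.825 + j6.313 V
  V3 = 22.7·(cos(-171.5°) + j·sin(-171.5°)) = -22.45 - j3.355 V
Step 2 — Sum components: V_total = -40.86 - j6.087 V.
Step 3 — Convert to polar: |V_total| = 41.31 V, ∠V_total = -171.5°.

V_total = 41.31∠-171.5° V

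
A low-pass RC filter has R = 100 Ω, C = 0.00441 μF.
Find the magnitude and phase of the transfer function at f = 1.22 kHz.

Step 1 — Angular frequency: ω = 2π·1220 = 7665 rad/s.
Step 2 — Transfer function: H(jω) = 1/(1 + jωRC).
Step 3 — Denominator: 1 + jωRC = 1 + j·7665·100·4.41e-09 = 1 + j0.00338.
Step 4 — H = 1 - j0.00338.
Step 5 — Magnitude: |H| = 1 (-0.0 dB); phase: φ = -0.2°.

|H| = 1 (-0.0 dB), φ = -0.2°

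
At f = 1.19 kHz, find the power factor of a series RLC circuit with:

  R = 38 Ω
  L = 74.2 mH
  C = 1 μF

Step 1 — Angular frequency: ω = 2π·f = 2π·1190 = 7477 rad/s.
Step 2 — Component impedances:
  R: Z = R = 38 Ω
  L: Z = jωL = j·7477·0.0742 = 0 + j554.8 Ω
  C: Z = 1/(jωC) = -j/(ω·C) = 0 - j133.7 Ω
Step 3 — Series combination: Z_total = R + L + C = 38 + j421 Ω = 422.8∠84.8° Ω.
Step 4 — Power factor: PF = cos(φ) = Re(Z)/|Z| = 38/422.76 = 0.08989.
Step 5 — Type: Im(Z) = 421 ⇒ lagging (phase φ = 84.8°).

PF = 0.08989 (lagging, φ = 84.8°)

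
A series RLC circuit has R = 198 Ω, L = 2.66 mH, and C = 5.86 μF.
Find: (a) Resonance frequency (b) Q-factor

Step 1 — Resonance condition Im(Z)=0 gives ω₀ = 1/√(LC).
Step 2 — ω₀ = 1/√(0.00266·5.86e-06) = 8010 rad/s.
Step 3 — f₀ = ω₀/(2π) = 1275 Hz.
Step 4 — Series Q: Q = ω₀L/R = 8010·0.00266/198 = 0.1076.

(a) f₀ = 1275 Hz  (b) Q = 0.1076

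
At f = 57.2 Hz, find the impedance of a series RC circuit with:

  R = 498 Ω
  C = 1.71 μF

Step 1 — Angular frequency: ω = 2π·f = 2π·57.2 = 359.4 rad/s.
Step 2 — Component impedances:
  R: Z = R = 498 Ω
  C: Z = 1/(jωC) = -j/(ω·C) = 0 - j1627 Ω
Step 3 — Series combination: Z_total = R + C = 498 - j1627 Ω = 1702∠-73.0° Ω.

Z = 498 - j1627 Ω = 1702∠-73.0° Ω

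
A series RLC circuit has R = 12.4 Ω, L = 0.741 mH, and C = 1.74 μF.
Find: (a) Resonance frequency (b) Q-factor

Step 1 — Resonance condition Im(Z)=0 gives ω₀ = 1/√(LC).
Step 2 — ω₀ = 1/√(0.000741·1.74e-06) = 2.785e+04 rad/s.
Step 3 — f₀ = ω₀/(2π) = 4432 Hz.
Step 4 — Series Q: Q = ω₀L/R = 2.785e+04·0.000741/12.4 = 1.664.

(a) f₀ = 4432 Hz  (b) Q = 1.664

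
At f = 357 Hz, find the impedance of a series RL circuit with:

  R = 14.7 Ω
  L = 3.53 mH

Step 1 — Angular frequency: ω = 2π·f = 2π·357 = 2243 rad/s.
Step 2 — Component impedances:
  R: Z = R = 14.7 Ω
  L: Z = jωL = j·2243·0.00353 = 0 + j7.918 Ω
Step 3 — Series combination: Z_total = R + L = 14.7 + j7.918 Ω = 16.7∠28.3° Ω.

Z = 14.7 + j7.918 Ω = 16.7∠28.3° Ω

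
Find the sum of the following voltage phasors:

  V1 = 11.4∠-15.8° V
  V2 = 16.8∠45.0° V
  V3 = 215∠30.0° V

Step 1 — Convert each phasor to rectangular form:
  V1 = 11.4·(cos(-15.8°) + j·sin(-15.8°)) = 10.97 - j3.104 V
  V2 = 16.8·(cos(45.0°) + j·sin(45.0°)) = 11.88 + j11.88 V
  V3 = 215·(cos(30.0°) + j·sin(30.0°)) = 186.2 + j107.5 V
Step 2 — Sum components: V_total = 209 + j116.3 V.
Step 3 — Convert to polar: |V_total| = 239.2 V, ∠V_total = 29.1°.

V_total = 239.2∠29.1° V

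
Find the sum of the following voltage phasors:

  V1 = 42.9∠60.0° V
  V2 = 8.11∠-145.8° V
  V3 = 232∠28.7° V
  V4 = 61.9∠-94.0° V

Step 1 — Convert each phasor to rectangular form:
  V1 = 42.9·(cos(60.0°) + j·sin(60.0°)) = 21.45 + j37.15 V
  V2 = 8.11·(cos(-145.8°) + j·sin(-145.8°)) = -6.708 - j4.558 V
  V3 = 232·(cos(28.7°) + j·sin(28.7°)) = 203.5 + j111.4 V
  V4 = 61.9·(cos(-94.0°) + j·sin(-94.0°)) = -4.318 - j61.75 V
Step 2 — Sum components: V_total = 213.9 + j82.26 V.
Step 3 — Convert to polar: |V_total| = 229.2 V, ∠V_total = 21.0°.

V_total = 229.2∠21.0° V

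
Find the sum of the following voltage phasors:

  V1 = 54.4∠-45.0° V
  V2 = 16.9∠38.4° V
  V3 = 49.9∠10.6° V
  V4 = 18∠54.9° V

Step 1 — Convert each phasor to rectangular form:
  V1 = 54.4·(cos(-45.0°) + j·sin(-45.0°)) = 38.47 - j38.47 V
  V2 = 16.9·(cos(38.4°) + j·sin(38.4°)) = 13.24 + j10.5 V
  V3 = 49.9·(cos(10.6°) + j·sin(10.6°)) = 49.05 + j9.179 V
  V4 = 18·(cos(54.9°) + j·sin(54.9°)) = 10.35 + j14.73 V
Step 2 — Sum components: V_total = 111.1 - j4.063 V.
Step 3 — Convert to polar: |V_total| = 111.2 V, ∠V_total = -2.1°.

V_total = 111.2∠-2.1° V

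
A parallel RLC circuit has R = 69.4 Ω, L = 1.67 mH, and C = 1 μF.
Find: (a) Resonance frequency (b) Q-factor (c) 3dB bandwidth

Step 1 — Resonance: ω₀ = 1/√(LC) = 1/√(0.00167·1e-06) = 2.447e+04 rad/s.
Step 2 — f₀ = ω₀/(2π) = 3895 Hz.
Step 3 — Parallel Q: Q = R/(ω₀L) = 69.4/(2.447e+04·0.00167) = 1.698.
Step 4 — Bandwidth: Δω = ω₀/Q = 1.441e+04 rad/s; BW = Δω/(2π) = 2293 Hz.

(a) f₀ = 3895 Hz  (b) Q = 1.698  (c) BW = 2293 Hz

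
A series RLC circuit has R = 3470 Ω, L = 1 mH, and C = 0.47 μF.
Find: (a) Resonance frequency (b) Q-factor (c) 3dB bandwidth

Step 1 — Resonance: ω₀ = 1/√(LC) = 1/√(0.001·4.7e-07) = 4.613e+04 rad/s.
Step 2 — f₀ = ω₀/(2π) = 7341 Hz.
Step 3 — Series Q: Q = ω₀L/R = 4.613e+04·0.001/3470 = 0.01329.
Step 4 — Bandwidth: Δω = ω₀/Q = 3.47e+06 rad/s; BW = Δω/(2π) = 5.523e+05 Hz.

(a) f₀ = 7341 Hz  (b) Q = 0.01329  (c) BW = 5.523e+05 Hz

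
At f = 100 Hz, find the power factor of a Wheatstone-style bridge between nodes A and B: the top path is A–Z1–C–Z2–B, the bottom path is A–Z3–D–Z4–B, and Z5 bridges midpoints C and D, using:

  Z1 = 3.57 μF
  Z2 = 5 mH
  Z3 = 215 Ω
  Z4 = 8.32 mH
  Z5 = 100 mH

Step 1 — Angular frequency: ω = 2π·f = 2π·100 = 628.3 rad/s.
Step 2 — Component impedances:
  Z1: Z = 1/(jωC) = -j/(ω·C) = 0 - j445.8 Ω
  Z2: Z = jωL = j·628.3·0.005 = 0 + j3.142 Ω
  Z3: Z = R = 215 Ω
  Z4: Z = jωL = j·628.3·0.00832 = 0 + j5.228 Ω
  Z5: Z = jωL = j·628.3·0.1 = 0 + j62.83 Ω
Step 3 — Bridge requires nodal analysis (the Z5 bridge couples midpoints C and D, so the two paths cannot be reduced to a simple series/parallel combination). Setting node B to ground and injecting 1 A at node A, the 3-node admittance system at A, C, D solves to V_A = Z_AB = 177 - j81.9 Ω = 195∠-24.8° Ω.
Step 4 — Power factor: PF = cos(φ) = Re(Z)/|Z| = 176.99/195.02 = 0.9075.
Step 5 — Type: Im(Z) = -81.9 ⇒ leading (phase φ = -24.8°).

PF = 0.9075 (leading, φ = -24.8°)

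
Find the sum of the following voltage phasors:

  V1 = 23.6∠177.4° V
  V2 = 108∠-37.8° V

Step 1 — Convert each phasor to rectangular form:
  V1 = 23.6·(cos(177.4°) + j·sin(177.4°)) = -23.58 + j1.071 V
  V2 = 108·(cos(-37.8°) + j·sin(-37.8°)) = 85.34 - j66.19 V
Step 2 — Sum components: V_total = 61.76 - j65.12 V.
Step 3 — Convert to polar: |V_total| = 89.75 V, ∠V_total = -46.5°.

V_total = 89.75∠-46.5° V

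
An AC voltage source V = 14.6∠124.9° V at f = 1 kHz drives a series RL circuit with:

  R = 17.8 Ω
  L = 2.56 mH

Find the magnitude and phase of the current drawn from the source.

Step 1 — Angular frequency: ω = 2π·f = 2π·1000 = 6283 rad/s.
Step 2 — Component impedances:
  R: Z = R = 17.8 Ω
  L: Z = jωL = j·6283·0.00256 = 0 + j16.08 Ω
Step 3 — Series combination: Z_total = R + L = 17.8 + j16.08 Ω = 23.99∠42.1° Ω.
Step 4 — Source phasor: V = 14.6∠124.9° V = -8.353 + j11.97 V.
Step 5 — Ohm's law: I = V / Z_total = (-8.353 + j11.97) / (17.8 + j16.08) = 0.0763 + j0.6038 A.
Step 6 — Convert to polar: |I| = 0.6086 A, ∠I = 82.8°.

I = 0.6086∠82.8° A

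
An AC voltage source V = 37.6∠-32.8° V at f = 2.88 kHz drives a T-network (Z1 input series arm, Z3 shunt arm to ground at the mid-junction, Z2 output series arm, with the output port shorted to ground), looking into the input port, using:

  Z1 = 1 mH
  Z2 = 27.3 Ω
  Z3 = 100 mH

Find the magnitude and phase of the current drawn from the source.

Step 1 — Angular frequency: ω = 2π·f = 2π·2880 = 1.81e+04 rad/s.
Step 2 — Component impedances:
  Z1: Z = jωL = j·1.81e+04·0.001 = 0 + j18.1 Ω
  Z2: Z = R = 27.3 Ω
  Z3: Z = jωL = j·1.81e+04·0.1 = 0 + j1810 Ω
Step 3 — With the output port shorted to ground, the output series arm Z2 runs from the junction to ground; the shunt arm Z3 also runs from the junction to ground. They appear in parallel: Z3 || Z2 = 27.29 + j0.4118 Ω.
Step 4 — Series with input arm Z1: Z_in = Z1 + (Z3 || Z2) = 27.29 + j18.51 Ω = 32.98∠34.1° Ω.
Step 5 — Source phasor: V = 37.6∠-32.8° V = 31.61 - j20.37 V.
Step 6 — Ohm's law: I = V / Z_total = (31.61 - j20.37) / (27.29 + j18.51) = 0.4466 - j1.049 A.
Step 7 — Convert to polar: |I| = 1.14 A, ∠I = -66.9°.

I = 1.14∠-66.9° A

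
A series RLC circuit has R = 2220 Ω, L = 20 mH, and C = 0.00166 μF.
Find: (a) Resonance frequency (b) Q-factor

Step 1 — Resonance condition Im(Z)=0 gives ω₀ = 1/√(LC).
Step 2 — ω₀ = 1/√(0.02·1.66e-09) = 1.736e+05 rad/s.
Step 3 — f₀ = ω₀/(2π) = 2.762e+04 Hz.
Step 4 — Series Q: Q = ω₀L/R = 1.736e+05·0.02/2220 = 1.564.

(a) f₀ = 2.762e+04 Hz  (b) Q = 1.564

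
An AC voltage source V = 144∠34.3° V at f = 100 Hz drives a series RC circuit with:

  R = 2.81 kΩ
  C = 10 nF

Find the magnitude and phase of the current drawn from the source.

Step 1 — Angular frequency: ω = 2π·f = 2π·100 = 628.3 rad/s.
Step 2 — Component impedances:
  R: Z = R = 2810 Ω
  C: Z = 1/(jωC) = -j/(ω·C) = 0 - j1.592e+05 Ω
Step 3 — Series combination: Z_total = R + C = 2810 - j1.592e+05 Ω = 1.592e+05∠-89.0° Ω.
Step 4 — Source phasor: V = 144∠34.3° V = 119 + j81.15 V.
Step 5 — Ohm's law: I = V / Z_total = (119 + j81.15) / (2810 - j1.592e+05) = -0.0004965 + j0.0007562 A.
Step 6 — Convert to polar: |I| = 0.0009046 A, ∠I = 123.3°.

I = 0.0009046∠123.3° A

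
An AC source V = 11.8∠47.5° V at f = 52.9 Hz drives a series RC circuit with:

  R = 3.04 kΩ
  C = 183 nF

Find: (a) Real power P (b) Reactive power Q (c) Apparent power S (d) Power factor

Step 1 — Angular frequency: ω = 2π·f = 2π·52.9 = 332.4 rad/s.
Step 2 — Component impedances:
  R: Z = R = 3040 Ω
  C: Z = 1/(jωC) = -j/(ω·C) = 0 - j1.644e+04 Ω
Step 3 — Series combination: Z_total = R + C = 3040 - j1.644e+04 Ω = 1.672e+04∠-79.5° Ω.
Step 4 — Source phasor: V = 11.8∠47.5° V = 7.972 + j8.7 V.
Step 5 — Current: I = V / Z = -0.000425 + j0.0005635 A = 0.0007058∠127.0° A.
Step 6 — Complex power: S = V·I* = 0.001514 - j0.008189 VA.
Step 7 — Real power: P = Re(S) = 0.001514 W.
Step 8 — Reactive power: Q = Im(S) = -0.008189 VAR.
Step 9 — Apparent power: |S| = 0.008328 VA.
Step 10 — Power factor: PF = P/|S| = 0.1818 (leading).

(a) P = 0.001514 W  (b) Q = -0.008189 VAR  (c) S = 0.008328 VA  (d) PF = 0.1818 (leading)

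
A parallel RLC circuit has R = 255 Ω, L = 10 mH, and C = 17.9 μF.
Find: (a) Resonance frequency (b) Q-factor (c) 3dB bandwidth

Step 1 — Resonance: ω₀ = 1/√(LC) = 1/√(0.01·1.79e-05) = 2364 rad/s.
Step 2 — f₀ = ω₀/(2π) = 376.2 Hz.
Step 3 — Parallel Q: Q = R/(ω₀L) = 255/(2364·0.01) = 10.79.
Step 4 — Bandwidth: Δω = ω₀/Q = 219.1 rad/s; BW = Δω/(2π) = 34.87 Hz.

(a) f₀ = 376.2 Hz  (b) Q = 10.79  (c) BW = 34.87 Hz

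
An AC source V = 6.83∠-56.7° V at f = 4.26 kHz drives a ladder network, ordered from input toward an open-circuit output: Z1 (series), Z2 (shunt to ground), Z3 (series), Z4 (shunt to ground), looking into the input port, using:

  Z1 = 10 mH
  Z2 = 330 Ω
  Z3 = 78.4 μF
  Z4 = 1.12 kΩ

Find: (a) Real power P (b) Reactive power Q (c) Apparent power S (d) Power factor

Step 1 — Angular frequency: ω = 2π·f = 2π·4260 = 2.677e+04 rad/s.
Step 2 — Component impedances:
  Z1: Z = jωL = j·2.677e+04·0.01 = 0 + j267.7 Ω
  Z2: Z = R = 330 Ω
  Z3: Z = 1/(jωC) = -j/(ω·C) = 0 - j0.4765 Ω
  Z4: Z = R = 1120 Ω
Step 3 — Ladder network (open output): work backward from the far end, alternating series and parallel combinations. Z_in = 254.9 + j267.6 Ω = 369.6∠46.4° Ω.
Step 4 — Source phasor: V = 6.83∠-56.7° V = 3.75 - j5.709 V.
Step 5 — Current: I = V / Z = -0.004187 - j0.018 A = 0.01848∠-103.1° A.
Step 6 — Complex power: S = V·I* = 0.08705 + j0.0914 VA.
Step 7 — Real power: P = Re(S) = 0.08705 W.
Step 8 — Reactive power: Q = Im(S) = 0.0914 VAR.
Step 9 — Apparent power: |S| = 0.1262 VA.
Step 10 — Power factor: PF = P/|S| = 0.6897 (lagging).

(a) P = 0.08705 W  (b) Q = 0.0914 VAR  (c) S = 0.1262 VA  (d) PF = 0.6897 (lagging)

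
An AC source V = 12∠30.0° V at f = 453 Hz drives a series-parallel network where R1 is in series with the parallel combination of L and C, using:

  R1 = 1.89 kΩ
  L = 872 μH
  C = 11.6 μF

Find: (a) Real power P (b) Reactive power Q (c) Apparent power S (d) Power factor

Step 1 — Angular frequency: ω = 2π·f = 2π·453 = 2846 rad/s.
Step 2 — Component impedances:
  R1: Z = R = 1890 Ω
  L: Z = jωL = j·2846·0.000872 = 0 + j2.482 Ω
  C: Z = 1/(jωC) = -j/(ω·C) = 0 - j30.29 Ω
Step 3 — Parallel branch: L || C = 1/(1/L + 1/C) = 0 + j2.704 Ω.
Step 4 — Series with R1: Z_total = R1 + (L || C) = 1890 + j2.704 Ω = 1890∠0.1° Ω.
Step 5 — Source phasor: V = 12∠30.0° V = 10.39 + j6 V.
Step 6 — Current: I = V / Z = 0.005503 + j0.003167 A = 0.006349∠29.9° A.
Step 7 — Complex power: S = V·I* = 0.07619 + j0.000109 VA.
Step 8 — Real power: P = Re(S) = 0.07619 W.
Step 9 — Reactive power: Q = Im(S) = 0.000109 VAR.
Step 10 — Apparent power: |S| = 0.07619 VA.
Step 11 — Power factor: PF = P/|S| = 1 (lagging).

(a) P = 0.07619 W  (b) Q = 0.000109 VAR  (c) S = 0.07619 VA  (d) PF = 1 (lagging)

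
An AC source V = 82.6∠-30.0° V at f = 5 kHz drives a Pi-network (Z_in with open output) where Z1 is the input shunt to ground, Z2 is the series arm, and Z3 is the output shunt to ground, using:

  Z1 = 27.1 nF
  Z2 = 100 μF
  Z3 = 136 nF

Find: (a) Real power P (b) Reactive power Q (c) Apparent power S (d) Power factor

Step 1 — Angular frequency: ω = 2π·f = 2π·5000 = 3.142e+04 rad/s.
Step 2 — Component impedances:
  Z1: Z = 1/(jωC) = -j/(ω·C) = 0 - j1175 Ω
  Z2: Z = 1/(jωC) = -j/(ω·C) = 0 - j0.3183 Ω
  Z3: Z = 1/(jωC) = -j/(ω·C) = 0 - j234.1 Ω
Step 3 — With open output, the series arm Z2 and the output shunt Z3 appear in series to ground: Z2 + Z3 = 0 - j234.4 Ω.
Step 4 — Parallel with input shunt Z1: Z_in = Z1 || (Z2 + Z3) = 0 - j195.4 Ω = 195.4∠-90.0° Ω.
Step 5 — Source phasor: V = 82.6∠-30.0° V = 71.53 - j41.3 V.
Step 6 — Current: I = V / Z = 0.2114 + j0.3661 A = 0.4228∠60.0° A.
Step 7 — Complex power: S = V·I* = 0 - j34.92 VA.
Step 8 — Real power: P = Re(S) = 0 W.
Step 9 — Reactive power: Q = Im(S) = -34.92 VAR.
Step 10 — Apparent power: |S| = 34.92 VA.
Step 11 — Power factor: PF = P/|S| = 0 (leading).

(a) P = 0 W  (b) Q = -34.92 VAR  (c) S = 34.92 VA  (d) PF = 0 (leading)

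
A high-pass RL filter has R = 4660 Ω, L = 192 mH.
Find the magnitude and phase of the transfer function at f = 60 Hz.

Step 1 — Angular frequency: ω = 2π·60 = 377 rad/s.
Step 2 — Transfer function: H(jω) = jωL/(R + jωL).
Step 3 — Numerator jωL = j·72.38; denominator R + jωL = 4660 + j72.38.
Step 4 — H = 0.0002412 + j0.01553.
Step 5 — Magnitude: |H| = 0.01553 (-36.2 dB); phase: φ = 89.1°.

|H| = 0.01553 (-36.2 dB), φ = 89.1°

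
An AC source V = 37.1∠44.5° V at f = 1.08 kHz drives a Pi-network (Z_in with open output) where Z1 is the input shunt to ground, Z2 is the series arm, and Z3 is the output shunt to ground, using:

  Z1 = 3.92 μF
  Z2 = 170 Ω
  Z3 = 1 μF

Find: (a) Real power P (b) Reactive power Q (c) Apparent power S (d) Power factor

Step 1 — Angular frequency: ω = 2π·f = 2π·1080 = 6786 rad/s.
Step 2 — Component impedances:
  Z1: Z = 1/(jωC) = -j/(ω·C) = 0 - j37.59 Ω
  Z2: Z = R = 170 Ω
  Z3: Z = 1/(jωC) = -j/(ω·C) = 0 - j147.4 Ω
Step 3 — With open output, the series arm Z2 and the output shunt Z3 appear in series to ground: Z2 + Z3 = 170 - j147.4 Ω.
Step 4 — Parallel with input shunt Z1: Z_in = Z1 || (Z2 + Z3) = 3.807 - j33.45 Ω = 33.67∠-83.5° Ω.
Step 5 — Source phasor: V = 37.1∠44.5° V = 26.46 + j26 V.
Step 6 — Current: I = V / Z = -0.6785 + j0.8683 A = 1.102∠128.0° A.
Step 7 — Complex power: S = V·I* = 4.623 - j40.62 VA.
Step 8 — Real power: P = Re(S) = 4.623 W.
Step 9 — Reactive power: Q = Im(S) = -40.62 VAR.
Step 10 — Apparent power: |S| = 40.88 VA.
Step 11 — Power factor: PF = P/|S| = 0.1131 (leading).

(a) P = 4.623 W  (b) Q = -40.62 VAR  (c) S = 40.88 VA  (d) PF = 0.1131 (leading)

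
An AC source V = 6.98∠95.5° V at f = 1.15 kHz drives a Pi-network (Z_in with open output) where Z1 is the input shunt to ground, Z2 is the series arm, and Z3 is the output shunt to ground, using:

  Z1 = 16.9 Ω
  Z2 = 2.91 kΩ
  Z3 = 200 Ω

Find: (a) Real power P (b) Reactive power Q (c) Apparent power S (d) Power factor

Step 1 — Angular frequency: ω = 2π·f = 2π·1150 = 7226 rad/s.
Step 2 — Component impedances:
  Z1: Z = R = 16.9 Ω
  Z2: Z = R = 2910 Ω
  Z3: Z = R = 200 Ω
Step 3 — With open output, the series arm Z2 and the output shunt Z3 appear in series to ground: Z2 + Z3 = 3110 Ω.
Step 4 — Parallel with input shunt Z1: Z_in = Z1 || (Z2 + Z3) = 16.81 Ω = 16.81∠0.0° Ω.
Step 5 — Source phasor: V = 6.98∠95.5° V = -0.669 + j6.948 V.
Step 6 — Current: I = V / Z = -0.0398 + j0.4134 A = 0.4153∠95.5° A.
Step 7 — Complex power: S = V·I* = 2.899 VA.
Step 8 — Real power: P = Re(S) = 2.899 W.
Step 9 — Reactive power: Q = Im(S) = 0 VAR.
Step 10 — Apparent power: |S| = 2.899 VA.
Step 11 — Power factor: PF = P/|S| = 1 (unity).

(a) P = 2.899 W  (b) Q = 0 VAR  (c) S = 2.899 VA  (d) PF = 1 (unity)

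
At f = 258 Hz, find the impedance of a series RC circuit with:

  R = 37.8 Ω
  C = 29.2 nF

Step 1 — Angular frequency: ω = 2π·f = 2π·258 = 1621 rad/s.
Step 2 — Component impedances:
  R: Z = R = 37.8 Ω
  C: Z = 1/(jωC) = -j/(ω·C) = 0 - j2.113e+04 Ω
Step 3 — Series combination: Z_total = R + C = 37.8 - j2.113e+04 Ω = 2.113e+04∠-89.9° Ω.

Z = 37.8 - j2.113e+04 Ω = 2.113e+04∠-89.9° Ω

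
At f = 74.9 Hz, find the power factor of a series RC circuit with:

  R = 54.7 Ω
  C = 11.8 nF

Step 1 — Angular frequency: ω = 2π·f = 2π·74.9 = 470.6 rad/s.
Step 2 — Component impedances:
  R: Z = R = 54.7 Ω
  C: Z = 1/(jωC) = -j/(ω·C) = 0 - j1.801e+05 Ω
Step 3 — Series combination: Z_total = R + C = 54.7 - j1.801e+05 Ω = 1.801e+05∠-90.0° Ω.
Step 4 — Power factor: PF = cos(φ) = Re(Z)/|Z| = 54.7/1.8008e+05 = 0.0003038.
Step 5 — Type: Im(Z) = -1.801e+05 ⇒ leading (phase φ = -90.0°).

PF = 0.0003038 (leading, φ = -90.0°)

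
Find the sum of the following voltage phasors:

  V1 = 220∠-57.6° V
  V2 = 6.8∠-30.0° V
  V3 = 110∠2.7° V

Step 1 — Convert each phasor to rectangular form:
  V1 = 220·(cos(-57.6°) + j·sin(-57.6°)) = 117.9 - j185.8 V
  V2 = 6.8·(cos(-30.0°) + j·sin(-30.0°)) = 5.889 - j3.4 V
  V3 = 110·(cos(2.7°) + j·sin(2.7°)) = 109.9 + j5.182 V
Step 2 — Sum components: V_total = 233.6 - j184 V.
Step 3 — Convert to polar: |V_total| = 297.4 V, ∠V_total = -38.2°.

V_total = 297.4∠-38.2° V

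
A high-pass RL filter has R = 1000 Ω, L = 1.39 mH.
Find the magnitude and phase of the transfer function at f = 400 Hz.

Step 1 — Angular frequency: ω = 2π·400 = 2513 rad/s.
Step 2 — Transfer function: H(jω) = jωL/(R + jωL).
Step 3 — Numerator jωL = j·3.493; denominator R + jωL = 1000 + j3.493.
Step 4 — H = 1.22e-05 + j0.003493.
Step 5 — Magnitude: |H| = 0.003493 (-49.1 dB); phase: φ = 89.8°.

|H| = 0.003493 (-49.1 dB), φ = 89.8°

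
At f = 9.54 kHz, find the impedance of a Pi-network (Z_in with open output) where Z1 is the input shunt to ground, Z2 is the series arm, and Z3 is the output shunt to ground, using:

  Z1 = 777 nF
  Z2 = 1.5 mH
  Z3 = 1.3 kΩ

Step 1 — Angular frequency: ω = 2π·f = 2π·9540 = 5.994e+04 rad/s.
Step 2 — Component impedances:
  Z1: Z = 1/(jωC) = -j/(ω·C) = 0 - j21.47 Ω
  Z2: Z = jωL = j·5.994e+04·0.0015 = 0 + j89.91 Ω
  Z3: Z = R = 1300 Ω
Step 3 — With open output, the series arm Z2 and the output shunt Z3 appear in series to ground: Z2 + Z3 = 1300 + j89.91 Ω.
Step 4 — Parallel with input shunt Z1: Z_in = Z1 || (Z2 + Z3) = 0.3536 - j21.49 Ω = 21.49∠-89.1° Ω.

Z = 0.3536 - j21.49 Ω = 21.49∠-89.1° Ω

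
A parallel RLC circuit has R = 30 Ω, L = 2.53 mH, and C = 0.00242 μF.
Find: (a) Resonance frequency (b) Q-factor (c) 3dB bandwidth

Step 1 — Resonance: ω₀ = 1/√(LC) = 1/√(0.00253·2.42e-09) = 4.041e+05 rad/s.
Step 2 — f₀ = ω₀/(2π) = 6.432e+04 Hz.
Step 3 — Parallel Q: Q = R/(ω₀L) = 30/(4.041e+05·0.00253) = 0.02934.
Step 4 — Bandwidth: Δω = ω₀/Q = 1.377e+07 rad/s; BW = Δω/(2π) = 2.192e+06 Hz.

(a) f₀ = 6.432e+04 Hz  (b) Q = 0.02934  (c) BW = 2.192e+06 Hz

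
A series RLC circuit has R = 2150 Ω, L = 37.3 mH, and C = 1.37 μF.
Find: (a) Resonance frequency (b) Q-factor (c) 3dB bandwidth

Step 1 — Resonance: ω₀ = 1/√(LC) = 1/√(0.0373·1.37e-06) = 4424 rad/s.
Step 2 — f₀ = ω₀/(2π) = 704.1 Hz.
Step 3 — Series Q: Q = ω₀L/R = 4424·0.0373/2150 = 0.07675.
Step 4 — Bandwidth: Δω = ω₀/Q = 5.764e+04 rad/s; BW = Δω/(2π) = 9174 Hz.

(a) f₀ = 704.1 Hz  (b) Q = 0.07675  (c) BW = 9174 Hz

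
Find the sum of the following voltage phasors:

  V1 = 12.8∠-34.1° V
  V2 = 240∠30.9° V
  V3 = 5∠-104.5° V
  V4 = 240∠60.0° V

Step 1 — Convert each phasor to rectangular form:
  V1 = 12.8·(cos(-34.1°) + j·sin(-34.1°)) = 10.6 - j7.176 V
  V2 = 240·(cos(30.9°) + j·sin(30.9°)) = 205.9 + j123.2 V
  V3 = 5·(cos(-104.5°) + j·sin(-104.5°)) = -1.252 - j4.841 V
  V4 = 240·(cos(60.0°) + j·sin(60.0°)) = 120 + j207.8 V
Step 2 — Sum components: V_total = 335.3 + j319.1 V.
Step 3 — Convert to polar: |V_total| = 462.8 V, ∠V_total = 43.6°.

V_total = 462.8∠43.6° V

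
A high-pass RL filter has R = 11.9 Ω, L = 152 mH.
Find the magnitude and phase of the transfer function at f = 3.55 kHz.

Step 1 — Angular frequency: ω = 2π·3550 = 2.231e+04 rad/s.
Step 2 — Transfer function: H(jω) = jωL/(R + jωL).
Step 3 — Numerator jωL = j·3390; denominator R + jωL = 11.9 + j3390.
Step 4 — H = 1 + j0.00351.
Step 5 — Magnitude: |H| = 1 (-0.0 dB); phase: φ = 0.2°.

|H| = 1 (-0.0 dB), φ = 0.2°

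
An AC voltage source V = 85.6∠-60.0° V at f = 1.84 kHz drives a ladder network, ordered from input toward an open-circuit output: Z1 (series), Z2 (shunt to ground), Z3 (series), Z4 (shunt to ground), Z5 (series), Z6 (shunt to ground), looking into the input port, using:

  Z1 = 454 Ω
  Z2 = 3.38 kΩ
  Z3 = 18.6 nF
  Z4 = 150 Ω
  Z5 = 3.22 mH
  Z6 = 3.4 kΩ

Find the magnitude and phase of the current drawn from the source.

Step 1 — Angular frequency: ω = 2π·f = 2π·1840 = 1.156e+04 rad/s.
Step 2 — Component impedances:
  Z1: Z = R = 454 Ω
  Z2: Z = R = 3380 Ω
  Z3: Z = 1/(jωC) = -j/(ω·C) = 0 - j4650 Ω
  Z4: Z = R = 150 Ω
  Z5: Z = jωL = j·1.156e+04·0.00322 = 0 + j37.23 Ω
  Z6: Z = R = 3400 Ω
Step 3 — Ladder network (open output): work backward from the far end, alternating series and parallel combinations. Z_in = 2651 - j1561 Ω = 3077∠-30.5° Ω.
Step 4 — Source phasor: V = 85.6∠-60.0° V = 42.8 - j74.13 V.
Step 5 — Ohm's law: I = V / Z_total = (42.8 - j74.13) / (2651 - j1561) = 0.02421 - j0.01371 A.
Step 6 — Convert to polar: |I| = 0.02782 A, ∠I = -29.5°.

I = 0.02782∠-29.5° A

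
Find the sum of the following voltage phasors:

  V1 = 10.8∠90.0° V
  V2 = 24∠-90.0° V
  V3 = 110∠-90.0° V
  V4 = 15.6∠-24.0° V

Step 1 — Convert each phasor to rectangular form:
  V1 = 10.8·(cos(90.0°) + j·sin(90.0°)) = 0 + j10.8 V
  V2 = 24·(cos(-90.0°) + j·sin(-90.0°)) = 0 - j24 V
  V3 = 110·(cos(-90.0°) + j·sin(-90.0°)) = 0 - j110 V
  V4 = 15.6·(cos(-24.0°) + j·sin(-24.0°)) = 14.25 - j6.345 V
Step 2 — Sum components: V_total = 14.25 - j129.5 V.
Step 3 — Convert to polar: |V_total| = 130.3 V, ∠V_total = -83.7°.

V_total = 130.3∠-83.7° V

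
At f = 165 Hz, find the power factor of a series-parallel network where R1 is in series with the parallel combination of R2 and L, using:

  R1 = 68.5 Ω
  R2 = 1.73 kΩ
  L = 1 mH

Step 1 — Angular frequency: ω = 2π·f = 2π·165 = 1037 rad/s.
Step 2 — Component impedances:
  R1: Z = R = 68.5 Ω
  R2: Z = R = 1730 Ω
  L: Z = jωL = j·1037·0.001 = 0 + j1.037 Ω
Step 3 — Parallel branch: R2 || L = 1/(1/R2 + 1/L) = 0.0006213 + j1.037 Ω.
Step 4 — Series with R1: Z_total = R1 + (R2 || L) = 68.5 + j1.037 Ω = 68.51∠0.9° Ω.
Step 5 — Power factor: PF = cos(φ) = Re(Z)/|Z| = 68.5/68.51 = 0.9999.
Step 6 — Type: Im(Z) = 1.037 ⇒ lagging (phase φ = 0.9°).

PF = 0.9999 (lagging, φ = 0.9°)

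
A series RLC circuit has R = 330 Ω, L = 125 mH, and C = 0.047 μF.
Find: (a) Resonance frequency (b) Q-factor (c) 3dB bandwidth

Step 1 — Resonance condition Im(Z)=0 gives ω₀ = 1/√(LC).
Step 2 — ω₀ = 1/√(0.125·4.7e-08) = 1.305e+04 rad/s.
Step 3 — f₀ = ω₀/(2π) = 2076 Hz.
Step 4 — Series Q: Q = ω₀L/R = 1.305e+04·0.125/330 = 4.942.
Step 5 — 3dB bandwidth: Δω = ω₀/Q = 2640 rad/s; BW = Δω/(2π) = 420.2 Hz.

(a) f₀ = 2076 Hz  (b) Q = 4.942  (c) BW = 420.2 Hz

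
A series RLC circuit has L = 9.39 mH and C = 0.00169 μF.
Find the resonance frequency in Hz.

Step 1 — Resonance condition Im(Z)=0 gives ω₀ = 1/√(LC).
Step 2 — ω₀ = 1/√(0.00939·1.69e-09) = 2.51e+05 rad/s.
Step 3 — f₀ = ω₀/(2π) = 3.995e+04 Hz.

f₀ = 3.995e+04 Hz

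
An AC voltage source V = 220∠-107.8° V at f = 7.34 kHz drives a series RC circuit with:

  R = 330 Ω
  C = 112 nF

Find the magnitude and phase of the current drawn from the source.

Step 1 — Angular frequency: ω = 2π·f = 2π·7340 = 4.612e+04 rad/s.
Step 2 — Component impedances:
  R: Z = R = 330 Ω
  C: Z = 1/(jωC) = -j/(ω·C) = 0 - j193.6 Ω
Step 3 — Series combination: Z_total = R + C = 330 - j193.6 Ω = 382.6∠-30.4° Ω.
Step 4 — Source phasor: V = 220∠-107.8° V = -67.25 - j209.5 V.
Step 5 — Ohm's law: I = V / Z_total = (-67.25 - j209.5) / (330 - j193.6) = 0.1254 - j0.5612 A.
Step 6 — Convert to polar: |I| = 0.575 A, ∠I = -77.4°.

I = 0.575∠-77.4° A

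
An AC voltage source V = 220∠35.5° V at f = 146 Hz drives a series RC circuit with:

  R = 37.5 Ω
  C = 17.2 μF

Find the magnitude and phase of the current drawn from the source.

Step 1 — Angular frequency: ω = 2π·f = 2π·146 = 917.3 rad/s.
Step 2 — Component impedances:
  R: Z = R = 37.5 Ω
  C: Z = 1/(jωC) = -j/(ω·C) = 0 - j63.38 Ω
Step 3 — Series combination: Z_total = R + C = 37.5 - j63.38 Ω = 73.64∠-59.4° Ω.
Step 4 — Source phasor: V = 220∠35.5° V = 179.1 + j127.8 V.
Step 5 — Ohm's law: I = V / Z_total = (179.1 + j127.8) / (37.5 - j63.38) = -0.2545 + j2.977 A.
Step 6 — Convert to polar: |I| = 2.987 A, ∠I = 94.9°.

I = 2.987∠94.9° A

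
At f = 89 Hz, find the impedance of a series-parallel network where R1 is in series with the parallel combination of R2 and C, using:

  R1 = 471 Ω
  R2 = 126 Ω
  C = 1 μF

Step 1 — Angular frequency: ω = 2π·f = 2π·89 = 559.2 rad/s.
Step 2 — Component impedances:
  R1: Z = R = 471 Ω
  R2: Z = R = 126 Ω
  C: Z = 1/(jωC) = -j/(ω·C) = 0 - j1788 Ω
Step 3 — Parallel branch: R2 || C = 1/(1/R2 + 1/C) = 125.4 - j8.834 Ω.
Step 4 — Series with R1: Z_total = R1 + (R2 || C) = 596.4 - j8.834 Ω = 596.4∠-0.8° Ω.

Z = 596.4 - j8.834 Ω = 596.4∠-0.8° Ω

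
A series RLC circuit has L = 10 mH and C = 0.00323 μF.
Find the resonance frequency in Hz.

Step 1 — Resonance condition Im(Z)=0 gives ω₀ = 1/√(LC).
Step 2 — ω₀ = 1/√(0.01·3.23e-09) = 1.76e+05 rad/s.
Step 3 — f₀ = ω₀/(2π) = 2.8e+04 Hz.

f₀ = 2.8e+04 Hz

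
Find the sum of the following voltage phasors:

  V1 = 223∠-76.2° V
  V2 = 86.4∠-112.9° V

Step 1 — Convert each phasor to rectangular form:
  V1 = 223·(cos(-76.2°) + j·sin(-76.2°)) = 53.19 - j216.6 V
  V2 = 86.4·(cos(-112.9°) + j·sin(-112.9°)) = -33.62 - j79.59 V
Step 2 — Sum components: V_total = 19.57 - j296.2 V.
Step 3 — Convert to polar: |V_total| = 296.8 V, ∠V_total = -86.2°.

V_total = 296.8∠-86.2° V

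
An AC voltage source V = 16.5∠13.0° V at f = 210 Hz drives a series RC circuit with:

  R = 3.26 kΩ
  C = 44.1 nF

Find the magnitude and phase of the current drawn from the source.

Step 1 — Angular frequency: ω = 2π·f = 2π·210 = 1319 rad/s.
Step 2 — Component impedances:
  R: Z = R = 3260 Ω
  C: Z = 1/(jωC) = -j/(ω·C) = 0 - j1.719e+04 Ω
Step 3 — Series combination: Z_total = R + C = 3260 - j1.719e+04 Ω = 1.749e+04∠-79.3° Ω.
Step 4 — Source phasor: V = 16.5∠13.0° V = 16.08 + j3.712 V.
Step 5 — Ohm's law: I = V / Z_total = (16.08 + j3.712) / (3260 - j1.719e+04) = -3.718e-05 + j0.0009426 A.
Step 6 — Convert to polar: |I| = 0.0009433 A, ∠I = 92.3°.

I = 0.0009433∠92.3° A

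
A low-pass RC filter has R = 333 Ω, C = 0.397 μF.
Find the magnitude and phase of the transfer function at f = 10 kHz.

Step 1 — Angular frequency: ω = 2π·1e+04 = 6.283e+04 rad/s.
Step 2 — Transfer function: H(jω) = 1/(1 + jωRC).
Step 3 — Denominator: 1 + jωRC = 1 + j·6.283e+04·333·3.97e-07 = 1 + j8.306.
Step 4 — H = 0.01429 - j0.1187.
Step 5 — Magnitude: |H| = 0.1195 (-18.5 dB); phase: φ = -83.1°.

|H| = 0.1195 (-18.5 dB), φ = -83.1°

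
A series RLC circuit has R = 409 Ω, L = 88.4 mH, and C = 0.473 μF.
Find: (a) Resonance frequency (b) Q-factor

Step 1 — Resonance condition Im(Z)=0 gives ω₀ = 1/√(LC).
Step 2 — ω₀ = 1/√(0.0884·4.73e-07) = 4890 rad/s.
Step 3 — f₀ = ω₀/(2π) = 778.3 Hz.
Step 4 — Series Q: Q = ω₀L/R = 4890·0.0884/409 = 1.057.

(a) f₀ = 778.3 Hz  (b) Q = 1.057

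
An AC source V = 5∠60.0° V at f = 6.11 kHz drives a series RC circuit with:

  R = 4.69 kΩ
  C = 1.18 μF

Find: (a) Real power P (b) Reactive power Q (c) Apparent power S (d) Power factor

Step 1 — Angular frequency: ω = 2π·f = 2π·6110 = 3.839e+04 rad/s.
Step 2 — Component impedances:
  R: Z = R = 4690 Ω
  C: Z = 1/(jωC) = -j/(ω·C) = 0 - j22.07 Ω
Step 3 — Series combination: Z_total = R + C = 4690 - j22.07 Ω = 4690∠-0.3° Ω.
Step 4 — Source phasor: V = 5∠60.0° V = 2.5 + j4.33 V.
Step 5 — Current: I = V / Z = 0.0005287 + j0.0009258 A = 0.001066∠60.3° A.
Step 6 — Complex power: S = V·I* = 0.00533 - j2.509e-05 VA.
Step 7 — Real power: P = Re(S) = 0.00533 W.
Step 8 — Reactive power: Q = Im(S) = -2.509e-05 VAR.
Step 9 — Apparent power: |S| = 0.00533 VA.
Step 10 — Power factor: PF = P/|S| = 1 (leading).

(a) P = 0.00533 W  (b) Q = -2.509e-05 VAR  (c) S = 0.00533 VA  (d) PF = 1 (leading)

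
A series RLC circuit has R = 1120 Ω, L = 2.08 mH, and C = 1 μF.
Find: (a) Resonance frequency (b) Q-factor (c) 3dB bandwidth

Step 1 — Resonance condition Im(Z)=0 gives ω₀ = 1/√(LC).
Step 2 — ω₀ = 1/√(0.00208·1e-06) = 2.193e+04 rad/s.
Step 3 — f₀ = ω₀/(2π) = 3490 Hz.
Step 4 — Series Q: Q = ω₀L/R = 2.193e+04·0.00208/1120 = 0.04072.
Step 5 — 3dB bandwidth: Δω = ω₀/Q = 5.385e+05 rad/s; BW = Δω/(2π) = 8.57e+04 Hz.

(a) f₀ = 3490 Hz  (b) Q = 0.04072  (c) BW = 8.57e+04 Hz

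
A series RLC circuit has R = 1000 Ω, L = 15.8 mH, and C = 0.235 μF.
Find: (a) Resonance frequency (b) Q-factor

Step 1 — Resonance condition Im(Z)=0 gives ω₀ = 1/√(LC).
Step 2 — ω₀ = 1/√(0.0158·2.35e-07) = 1.641e+04 rad/s.
Step 3 — f₀ = ω₀/(2π) = 2612 Hz.
Step 4 — Series Q: Q = ω₀L/R = 1.641e+04·0.0158/1000 = 0.2593.

(a) f₀ = 2612 Hz  (b) Q = 0.2593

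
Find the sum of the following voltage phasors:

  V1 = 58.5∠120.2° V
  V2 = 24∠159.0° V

Step 1 — Convert each phasor to rectangular form:
  V1 = 58.5·(cos(120.2°) + j·sin(120.2°)) = -29.43 + j50.56 V
  V2 = 24·(cos(159.0°) + j·sin(159.0°)) = -22.41 + j8.601 V
Step 2 — Sum components: V_total = -51.83 + j59.16 V.
Step 3 — Convert to polar: |V_total| = 78.66 V, ∠V_total = 131.2°.

V_total = 78.66∠131.2° V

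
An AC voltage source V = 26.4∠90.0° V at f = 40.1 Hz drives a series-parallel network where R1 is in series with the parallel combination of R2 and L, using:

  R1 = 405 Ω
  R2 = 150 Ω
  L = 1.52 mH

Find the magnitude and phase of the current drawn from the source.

Step 1 — Angular frequency: ω = 2π·f = 2π·40.1 = 252 rad/s.
Step 2 — Component impedances:
  R1: Z = R = 405 Ω
  R2: Z = R = 150 Ω
  L: Z = jωL = j·252·0.00152 = 0 + j0.383 Ω
Step 3 — Parallel branch: R2 || L = 1/(1/R2 + 1/L) = 0.0009778 + j0.383 Ω.
Step 4 — Series with R1: Z_total = R1 + (R2 || L) = 405 + j0.383 Ω = 405∠0.1° Ω.
Step 5 — Source phasor: V = 26.4∠90.0° V = 0 + j26.4 V.
Step 6 — Ohm's law: I = V / Z_total = (0 + j26.4) / (405 + j0.383) = 6.164e-05 + j0.06518 A.
Step 7 — Convert to polar: |I| = 0.06518 A, ∠I = 89.9°.

I = 0.06518∠89.9° A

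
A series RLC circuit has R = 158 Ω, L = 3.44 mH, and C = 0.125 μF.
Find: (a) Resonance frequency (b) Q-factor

Step 1 — Resonance condition Im(Z)=0 gives ω₀ = 1/√(LC).
Step 2 — ω₀ = 1/√(0.00344·1.25e-07) = 4.822e+04 rad/s.
Step 3 — f₀ = ω₀/(2π) = 7675 Hz.
Step 4 — Series Q: Q = ω₀L/R = 4.822e+04·0.00344/158 = 1.05.

(a) f₀ = 7675 Hz  (b) Q = 1.05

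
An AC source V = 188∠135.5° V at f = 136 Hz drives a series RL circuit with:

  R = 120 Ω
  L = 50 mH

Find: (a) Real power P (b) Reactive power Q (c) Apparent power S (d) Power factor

Step 1 — Angular frequency: ω = 2π·f = 2π·136 = 854.5 rad/s.
Step 2 — Component impedances:
  R: Z = R = 120 Ω
  L: Z = jωL = j·854.5·0.05 = 0 + j42.73 Ω
Step 3 — Series combination: Z_total = R + L = 120 + j42.73 Ω = 127.4∠19.6° Ω.
Step 4 — Source phasor: V = 188∠135.5° V = -134.1 + j131.8 V.
Step 5 — Current: I = V / Z = -0.6447 + j1.328 A = 1.476∠115.9° A.
Step 6 — Complex power: S = V·I* = 261.4 + j93.07 VA.
Step 7 — Real power: P = Re(S) = 261.4 W.
Step 8 — Reactive power: Q = Im(S) = 93.07 VAR.
Step 9 — Apparent power: |S| = 277.5 VA.
Step 10 — Power factor: PF = P/|S| = 0.9421 (lagging).

(a) P = 261.4 W  (b) Q = 93.07 VAR  (c) S = 277.5 VA  (d) PF = 0.9421 (lagging)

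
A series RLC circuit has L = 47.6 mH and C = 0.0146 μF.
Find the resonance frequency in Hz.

Step 1 — Resonance condition Im(Z)=0 gives ω₀ = 1/√(LC).
Step 2 — ω₀ = 1/√(0.0476·1.46e-08) = 3.793e+04 rad/s.
Step 3 — f₀ = ω₀/(2π) = 6037 Hz.

f₀ = 6037 Hz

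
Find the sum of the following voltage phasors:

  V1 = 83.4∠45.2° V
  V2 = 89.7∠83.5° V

Step 1 — Convert each phasor to rectangular form:
  V1 = 83.4·(cos(45.2°) + j·sin(45.2°)) = 58.77 + j59.18 V
  V2 = 89.7·(cos(83.5°) + j·sin(83.5°)) = 10.15 + j89.12 V
Step 2 — Sum components: V_total = 68.92 + j148.3 V.
Step 3 — Convert to polar: |V_total| = 163.5 V, ∠V_total = 65.1°.

V_total = 163.5∠65.1° V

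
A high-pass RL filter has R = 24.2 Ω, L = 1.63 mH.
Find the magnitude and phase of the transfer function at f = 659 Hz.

Step 1 — Angular frequency: ω = 2π·659 = 4141 rad/s.
Step 2 — Transfer function: H(jω) = jωL/(R + jωL).
Step 3 — Numerator jωL = j·6.749; denominator R + jωL = 24.2 + j6.749.
Step 4 — H = 0.07217 + j0.2588.
Step 5 — Magnitude: |H| = 0.2686 (-11.4 dB); phase: φ = 74.4°.

|H| = 0.2686 (-11.4 dB), φ = 74.4°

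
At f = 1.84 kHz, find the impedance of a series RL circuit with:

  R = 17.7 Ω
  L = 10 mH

Step 1 — Angular frequency: ω = 2π·f = 2π·1840 = 1.156e+04 rad/s.
Step 2 — Component impedances:
  R: Z = R = 17.7 Ω
  L: Z = jωL = j·1.156e+04·0.01 = 0 + j115.6 Ω
Step 3 — Series combination: Z_total = R + L = 17.7 + j115.6 Ω = 117∠81.3° Ω.

Z = 17.7 + j115.6 Ω = 117∠81.3° Ω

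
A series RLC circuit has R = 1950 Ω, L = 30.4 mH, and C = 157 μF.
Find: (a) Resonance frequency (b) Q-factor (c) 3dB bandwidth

Step 1 — Resonance: ω₀ = 1/√(LC) = 1/√(0.0304·0.000157) = 457.7 rad/s.
Step 2 — f₀ = ω₀/(2π) = 72.85 Hz.
Step 3 — Series Q: Q = ω₀L/R = 457.7·0.0304/1950 = 0.007136.
Step 4 — Bandwidth: Δω = ω₀/Q = 6.414e+04 rad/s; BW = Δω/(2π) = 1.021e+04 Hz.

(a) f₀ = 72.85 Hz  (b) Q = 0.007136  (c) BW = 1.021e+04 Hz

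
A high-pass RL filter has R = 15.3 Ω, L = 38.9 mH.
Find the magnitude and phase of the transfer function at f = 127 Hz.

Step 1 — Angular frequency: ω = 2π·127 = 798 rad/s.
Step 2 — Transfer function: H(jω) = jωL/(R + jωL).
Step 3 — Numerator jωL = j·31.04; denominator R + jωL = 15.3 + j31.04.
Step 4 — H = 0.8045 + j0.3966.
Step 5 — Magnitude: |H| = 0.897 (-0.9 dB); phase: φ = 26.2°.

|H| = 0.897 (-0.9 dB), φ = 26.2°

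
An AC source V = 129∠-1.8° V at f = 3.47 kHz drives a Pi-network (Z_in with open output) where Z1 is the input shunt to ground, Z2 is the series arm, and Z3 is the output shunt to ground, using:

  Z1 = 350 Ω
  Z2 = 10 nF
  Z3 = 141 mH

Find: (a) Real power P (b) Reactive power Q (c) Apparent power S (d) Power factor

Step 1 — Angular frequency: ω = 2π·f = 2π·3470 = 2.18e+04 rad/s.
Step 2 — Component impedances:
  Z1: Z = R = 350 Ω
  Z2: Z = 1/(jωC) = -j/(ω·C) = 0 - j4587 Ω
  Z3: Z = jωL = j·2.18e+04·0.141 = 0 + j3074 Ω
Step 3 — With open output, the series arm Z2 and the output shunt Z3 appear in series to ground: Z2 + Z3 = 0 - j1512 Ω.
Step 4 — Parallel with input shunt Z1: Z_in = Z1 || (Z2 + Z3) = 332.2 - j76.88 Ω = 341∠-13.0° Ω.
Step 5 — Source phasor: V = 129∠-1.8° V = 128.9 - j4.052 V.
Step 6 — Current: I = V / Z = 0.3711 + j0.07367 A = 0.3783∠11.2° A.
Step 7 — Complex power: S = V·I* = 47.55 - j11 VA.
Step 8 — Real power: P = Re(S) = 47.55 W.
Step 9 — Reactive power: Q = Im(S) = -11 VAR.
Step 10 — Apparent power: |S| = 48.8 VA.
Step 11 — Power factor: PF = P/|S| = 0.9743 (leading).

(a) P = 47.55 W  (b) Q = -11 VAR  (c) S = 48.8 VA  (d) PF = 0.9743 (leading)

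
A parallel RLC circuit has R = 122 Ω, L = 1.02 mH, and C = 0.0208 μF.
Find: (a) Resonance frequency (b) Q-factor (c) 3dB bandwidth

Step 1 — Resonance: ω₀ = 1/√(LC) = 1/√(0.00102·2.08e-08) = 2.171e+05 rad/s.
Step 2 — f₀ = ω₀/(2π) = 3.455e+04 Hz.
Step 3 — Parallel Q: Q = R/(ω₀L) = 122/(2.171e+05·0.00102) = 0.5509.
Step 4 — Bandwidth: Δω = ω₀/Q = 3.941e+05 rad/s; BW = Δω/(2π) = 6.272e+04 Hz.

(a) f₀ = 3.455e+04 Hz  (b) Q = 0.5509  (c) BW = 6.272e+04 Hz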